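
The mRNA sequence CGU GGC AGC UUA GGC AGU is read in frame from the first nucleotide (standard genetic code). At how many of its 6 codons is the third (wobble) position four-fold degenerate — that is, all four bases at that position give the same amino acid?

3

Codon 1 CGU (Arg): third position 4-fold.
Codon 2 GGC (Gly): third position 4-fold.
Codon 3 AGC (Ser): third position 2-fold.
Codon 4 UUA (Leu): third position 2-fold.
Codon 5 GGC (Gly): third position 4-fold.
Codon 6 AGU (Ser): third position 2-fold.
Four-fold degenerate third positions: 3.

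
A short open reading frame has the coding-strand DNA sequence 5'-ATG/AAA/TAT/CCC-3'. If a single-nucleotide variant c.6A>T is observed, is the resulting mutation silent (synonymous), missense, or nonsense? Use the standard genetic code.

missense

Position 6 falls in codon 2: AAA → Lys.
After the substitution the codon is AAT → Asn.
Lys ≠ Asn, so this is a missense mutation.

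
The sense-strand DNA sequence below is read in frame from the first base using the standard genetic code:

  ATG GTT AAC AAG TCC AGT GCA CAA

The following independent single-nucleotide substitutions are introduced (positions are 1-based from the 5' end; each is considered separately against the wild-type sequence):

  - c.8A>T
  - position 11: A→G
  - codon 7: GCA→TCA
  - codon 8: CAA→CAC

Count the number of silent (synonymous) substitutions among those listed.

0

Codon 3: AAC (Asn) → ATC (Ile) — missense.
Codon 4: AAG (Lys) → AGG (Arg) — missense.
Codon 7: GCA (Ala) → TCA (Ser) — missense.
Codon 8: CAA (Gln) → CAC (His) — missense.
Synonymous: 0 of 4.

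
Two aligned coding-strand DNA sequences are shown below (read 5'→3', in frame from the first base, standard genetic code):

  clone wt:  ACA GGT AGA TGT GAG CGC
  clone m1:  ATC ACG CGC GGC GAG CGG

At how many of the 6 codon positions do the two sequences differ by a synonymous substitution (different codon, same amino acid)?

Codon 1: ACA Thr / ATC Ile — nonsynonymous.
Codon 2: GGT Gly / ACG Thr — nonsynonymous.
Codon 3: AGA Arg / CGC Arg — synonymous.
Codon 4: TGT Cys / GGC Gly — nonsynonymous.
Codon 5: GAG Glu / GAG Glu — identical.
Codon 6: CGC Arg / CGG Arg — synonymous.
Synonymous differences: 2.

2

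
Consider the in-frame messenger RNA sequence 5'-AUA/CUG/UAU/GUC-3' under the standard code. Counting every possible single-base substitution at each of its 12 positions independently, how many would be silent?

10

Codon 1 (AUA, Ile): 2 synonymous substitutions.
Codon 2 (CUG, Leu): 4 synonymous substitutions.
Codon 3 (UAU, Tyr): 1 synonymous substitution.
Codon 4 (GUC, Val): 3 synonymous substitutions.
Total: 2 + 4 + 1 + 3 = 10.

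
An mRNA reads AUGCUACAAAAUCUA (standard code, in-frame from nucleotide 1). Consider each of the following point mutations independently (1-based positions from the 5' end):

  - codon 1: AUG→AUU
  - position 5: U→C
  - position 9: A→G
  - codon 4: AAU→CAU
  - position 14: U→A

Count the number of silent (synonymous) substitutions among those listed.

1

Codon 1: AUG (Met) → AUU (Ile) — missense.
Codon 2: CUA (Leu) → CCA (Pro) — missense.
Codon 3: CAA (Gln) → CAG (Gln) — synonymous.
Codon 4: AAU (Asn) → CAU (His) — missense.
Codon 5: CUA (Leu) → CAA (Gln) — missense.
Synonymous: 1 of 5.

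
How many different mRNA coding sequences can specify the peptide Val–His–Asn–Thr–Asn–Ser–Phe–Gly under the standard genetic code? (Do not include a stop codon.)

Val: 4 codons.
His: 2 codons.
Asn: 2 codons.
Thr: 4 codons.
Asn: 2 codons.
Ser: 6 codons.
Phe: 2 codons.
Gly: 4 codons.
4 × 2 × 2 × 4 × 2 × 6 × 2 × 4 = 6144.

6144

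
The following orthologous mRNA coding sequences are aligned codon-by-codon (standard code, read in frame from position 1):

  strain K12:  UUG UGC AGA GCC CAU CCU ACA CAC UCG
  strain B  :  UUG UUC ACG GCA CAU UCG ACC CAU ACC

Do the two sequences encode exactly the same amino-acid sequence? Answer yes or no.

Codon 1: UUG Leu / UUG Leu — identical.
Codon 2: UGC Cys / UUC Phe — nonsynonymous.
Codon 3: AGA Arg / ACG Thr — nonsynonymous.
Codon 4: GCC Ala / GCA Ala — synonymous.
Codon 5: CAU His / CAU His — identical.
Codon 6: CCU Pro / UCG Ser — nonsynonymous.
Codon 7: ACA Thr / ACC Thr — synonymous.
Codon 8: CAC His / CAU His — synonymous.
Codon 9: UCG Ser / ACC Thr — nonsynonymous.
Nonsynonymous differences: 4 → different protein.

no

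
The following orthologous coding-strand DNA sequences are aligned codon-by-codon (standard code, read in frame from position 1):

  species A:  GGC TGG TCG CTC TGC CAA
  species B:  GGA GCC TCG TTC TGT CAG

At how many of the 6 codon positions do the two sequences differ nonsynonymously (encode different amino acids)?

Codon 1: GGC Gly / GGA Gly — synonymous.
Codon 2: TGG Trp / GCC Ala — nonsynonymous.
Codon 3: TCG Ser / TCG Ser — identical.
Codon 4: CTC Leu / TTC Phe — nonsynonymous.
Codon 5: TGC Cys / TGT Cys — synonymous.
Codon 6: CAA Gln / CAG Gln — synonymous.
Nonsynonymous differences: 2.

2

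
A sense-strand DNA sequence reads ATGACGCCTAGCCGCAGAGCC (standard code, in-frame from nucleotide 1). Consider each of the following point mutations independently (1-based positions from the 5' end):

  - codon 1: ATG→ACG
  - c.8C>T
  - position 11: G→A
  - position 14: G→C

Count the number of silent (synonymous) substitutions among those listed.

Codon 1: ATG (Met) → ACG (Thr) — missense.
Codon 3: CCT (Pro) → CTT (Leu) — missense.
Codon 4: AGC (Ser) → AAC (Asn) — missense.
Codon 5: CGC (Arg) → CCC (Pro) — missense.
Synonymous: 0 of 4.

0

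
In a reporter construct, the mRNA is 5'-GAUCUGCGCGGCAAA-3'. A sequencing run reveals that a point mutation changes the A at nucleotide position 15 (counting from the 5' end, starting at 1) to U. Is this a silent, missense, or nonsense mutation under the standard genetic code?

Position 15 falls in codon 5: AAA → Lys.
After the substitution the codon is AAU → Asn.
Lys ≠ Asn, so this is a missense mutation.

missense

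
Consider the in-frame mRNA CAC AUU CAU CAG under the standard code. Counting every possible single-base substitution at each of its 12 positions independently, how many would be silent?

Codon 1 (CAC, His): 1 synonymous substitution.
Codon 2 (AUU, Ile): 2 synonymous substitutions.
Codon 3 (CAU, His): 1 synonymous substitution.
Codon 4 (CAG, Gln): 1 synonymous substitution.
Total: 1 + 2 + 1 + 1 = 5.

5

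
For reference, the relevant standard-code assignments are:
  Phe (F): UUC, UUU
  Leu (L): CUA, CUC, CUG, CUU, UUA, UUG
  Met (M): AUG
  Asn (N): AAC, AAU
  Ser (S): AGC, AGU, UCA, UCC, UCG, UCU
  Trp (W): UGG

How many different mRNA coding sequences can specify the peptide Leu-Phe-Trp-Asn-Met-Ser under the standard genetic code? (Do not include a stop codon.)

144

Leu: 6 codons.
Phe: 2 codons.
Trp: 1 codon.
Asn: 2 codons.
Met: 1 codon.
Ser: 6 codons.
6 × 2 × 1 × 2 × 1 × 6 = 144.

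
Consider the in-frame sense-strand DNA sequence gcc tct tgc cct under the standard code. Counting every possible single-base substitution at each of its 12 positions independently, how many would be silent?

10

Codon 1 (GCC, Ala): 3 synonymous substitutions.
Codon 2 (TCT, Ser): 3 synonymous substitutions.
Codon 3 (TGC, Cys): 1 synonymous substitution.
Codon 4 (CCT, Pro): 3 synonymous substitutions.
Total: 3 + 3 + 1 + 3 = 10.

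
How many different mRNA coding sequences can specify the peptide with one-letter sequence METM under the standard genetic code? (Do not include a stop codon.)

Met: 1 codon.
Glu: 2 codons.
Thr: 4 codons.
Met: 1 codon.
1 × 2 × 4 × 1 = 8.

8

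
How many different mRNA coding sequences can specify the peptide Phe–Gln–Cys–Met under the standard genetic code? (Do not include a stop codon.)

8

Phe: 2 codons.
Gln: 2 codons.
Cys: 2 codons.
Met: 1 codon.
2 × 2 × 2 × 1 = 8.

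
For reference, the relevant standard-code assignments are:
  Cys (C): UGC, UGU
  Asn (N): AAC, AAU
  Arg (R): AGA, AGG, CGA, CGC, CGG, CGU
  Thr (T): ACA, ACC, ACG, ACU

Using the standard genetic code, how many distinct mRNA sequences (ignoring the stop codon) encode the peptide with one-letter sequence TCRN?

Thr: 4 codons.
Cys: 2 codons.
Arg: 6 codons.
Asn: 2 codons.
4 × 2 × 6 × 2 = 96.

96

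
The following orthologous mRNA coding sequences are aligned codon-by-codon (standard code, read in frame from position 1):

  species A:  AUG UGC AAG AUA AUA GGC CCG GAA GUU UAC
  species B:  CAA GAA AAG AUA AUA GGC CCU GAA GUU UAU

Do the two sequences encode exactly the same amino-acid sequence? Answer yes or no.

Codon 1: AUG Met / CAA Gln — nonsynonymous.
Codon 2: UGC Cys / GAA Glu — nonsynonymous.
Codon 3: AAG Lys / AAG Lys — identical.
Codon 4: AUA Ile / AUA Ile — identical.
Codon 5: AUA Ile / AUA Ile — identical.
Codon 6: GGC Gly / GGC Gly — identical.
Codon 7: CCG Pro / CCU Pro — synonymous.
Codon 8: GAA Glu / GAA Glu — identical.
Codon 9: GUU Val / GUU Val — identical.
Codon 10: UAC Tyr / UAU Tyr — synonymous.
Nonsynonymous differences: 2 → different protein.

no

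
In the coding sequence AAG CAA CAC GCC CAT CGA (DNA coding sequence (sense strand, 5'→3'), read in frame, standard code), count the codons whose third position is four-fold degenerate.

Codon 1 AAG (Lys): third position 2-fold.
Codon 2 CAA (Gln): third position 2-fold.
Codon 3 CAC (His): third position 2-fold.
Codon 4 GCC (Ala): third position 4-fold.
Codon 5 CAT (His): third position 2-fold.
Codon 6 CGA (Arg): third position 4-fold.
Four-fold degenerate third positions: 2.

2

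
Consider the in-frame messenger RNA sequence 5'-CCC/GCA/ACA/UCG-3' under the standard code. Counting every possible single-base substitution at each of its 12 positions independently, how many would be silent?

12

Codon 1 (CCC, Pro): 3 synonymous substitutions.
Codon 2 (GCA, Ala): 3 synonymous substitutions.
Codon 3 (ACA, Thr): 3 synonymous substitutions.
Codon 4 (UCG, Ser): 3 synonymous substitutions.
Total: 3 + 3 + 3 + 3 = 12.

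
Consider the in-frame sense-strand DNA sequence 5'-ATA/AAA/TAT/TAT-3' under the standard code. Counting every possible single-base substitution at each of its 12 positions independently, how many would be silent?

Codon 1 (ATA, Ile): 2 synonymous substitutions.
Codon 2 (AAA, Lys): 1 synonymous substitution.
Codon 3 (TAT, Tyr): 1 synonymous substitution.
Codon 4 (TAT, Tyr): 1 synonymous substitution.
Total: 2 + 1 + 1 + 1 = 5.

5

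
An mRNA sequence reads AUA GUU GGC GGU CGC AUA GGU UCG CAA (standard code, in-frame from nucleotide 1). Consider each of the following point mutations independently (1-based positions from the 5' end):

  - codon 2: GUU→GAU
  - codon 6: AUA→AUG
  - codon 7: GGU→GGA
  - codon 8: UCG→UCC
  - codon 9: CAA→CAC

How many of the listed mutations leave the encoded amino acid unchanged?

Codon 2: GUU (Val) → GAU (Asp) — missense.
Codon 6: AUA (Ile) → AUG (Met) — missense.
Codon 7: GGU (Gly) → GGA (Gly) — synonymous.
Codon 8: UCG (Ser) → UCC (Ser) — synonymous.
Codon 9: CAA (Gln) → CAC (His) — missense.
Synonymous: 2 of 5.

2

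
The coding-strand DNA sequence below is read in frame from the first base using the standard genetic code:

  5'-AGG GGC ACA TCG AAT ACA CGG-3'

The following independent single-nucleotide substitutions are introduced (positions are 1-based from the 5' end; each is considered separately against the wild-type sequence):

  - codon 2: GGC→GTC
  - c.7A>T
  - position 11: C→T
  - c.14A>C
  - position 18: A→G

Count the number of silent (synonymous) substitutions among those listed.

1

Codon 2: GGC (Gly) → GTC (Val) — missense.
Codon 3: ACA (Thr) → TCA (Ser) — missense.
Codon 4: TCG (Ser) → TTG (Leu) — missense.
Codon 5: AAT (Asn) → ACT (Thr) — missense.
Codon 6: ACA (Thr) → ACG (Thr) — synonymous.
Synonymous: 1 of 5.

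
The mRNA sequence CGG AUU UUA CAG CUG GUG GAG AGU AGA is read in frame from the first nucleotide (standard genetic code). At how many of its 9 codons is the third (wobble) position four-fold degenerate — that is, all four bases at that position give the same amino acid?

Codon 1 CGG (Arg): third position 4-fold.
Codon 2 AUU (Ile): third position 3-fold.
Codon 3 UUA (Leu): third position 2-fold.
Codon 4 CAG (Gln): third position 2-fold.
Codon 5 CUG (Leu): third position 4-fold.
Codon 6 GUG (Val): third position 4-fold.
Codon 7 GAG (Glu): third position 2-fold.
Codon 8 AGU (Ser): third position 2-fold.
Codon 9 AGA (Arg): third position 2-fold.
Four-fold degenerate third positions: 3.

3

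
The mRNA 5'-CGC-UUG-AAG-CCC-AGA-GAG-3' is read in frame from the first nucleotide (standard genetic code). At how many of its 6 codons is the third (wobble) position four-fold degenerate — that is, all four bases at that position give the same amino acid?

Codon 1 CGC (Arg): third position 4-fold.
Codon 2 UUG (Leu): third position 2-fold.
Codon 3 AAG (Lys): third position 2-fold.
Codon 4 CCC (Pro): third position 4-fold.
Codon 5 AGA (Arg): third position 2-fold.
Codon 6 GAG (Glu): third position 2-fold.
Four-fold degenerate third positions: 2.

2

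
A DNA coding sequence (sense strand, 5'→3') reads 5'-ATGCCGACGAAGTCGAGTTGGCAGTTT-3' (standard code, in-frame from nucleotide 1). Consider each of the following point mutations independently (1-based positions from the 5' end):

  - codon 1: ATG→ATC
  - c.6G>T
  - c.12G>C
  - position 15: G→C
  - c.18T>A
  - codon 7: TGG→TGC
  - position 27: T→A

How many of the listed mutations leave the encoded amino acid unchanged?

Codon 1: ATG (Met) → ATC (Ile) — missense.
Codon 2: CCG (Pro) → CCT (Pro) — synonymous.
Codon 4: AAG (Lys) → AAC (Asn) — missense.
Codon 5: TCG (Ser) → TCC (Ser) — synonymous.
Codon 6: AGT (Ser) → AGA (Arg) — missense.
Codon 7: TGG (Trp) → TGC (Cys) — missense.
Codon 9: TTT (Phe) → TTA (Leu) — missense.
Synonymous: 2 of 7.

2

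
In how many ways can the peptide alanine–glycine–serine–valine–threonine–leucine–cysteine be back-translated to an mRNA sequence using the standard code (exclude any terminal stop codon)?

18432

Ala: 4 codons.
Gly: 4 codons.
Ser: 6 codons.
Val: 4 codons.
Thr: 4 codons.
Leu: 6 codons.
Cys: 2 codons.
4 × 4 × 6 × 4 × 4 × 6 × 2 = 18432.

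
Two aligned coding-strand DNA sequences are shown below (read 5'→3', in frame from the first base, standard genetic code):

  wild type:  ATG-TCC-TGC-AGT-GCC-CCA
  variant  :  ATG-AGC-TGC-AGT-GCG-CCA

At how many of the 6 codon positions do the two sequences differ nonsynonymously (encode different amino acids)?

Codon 1: ATG Met / ATG Met — identical.
Codon 2: TCC Ser / AGC Ser — synonymous.
Codon 3: TGC Cys / TGC Cys — identical.
Codon 4: AGT Ser / AGT Ser — identical.
Codon 5: GCC Ala / GCG Ala — synonymous.
Codon 6: CCA Pro / CCA Pro — identical.
Nonsynonymous differences: 0.

0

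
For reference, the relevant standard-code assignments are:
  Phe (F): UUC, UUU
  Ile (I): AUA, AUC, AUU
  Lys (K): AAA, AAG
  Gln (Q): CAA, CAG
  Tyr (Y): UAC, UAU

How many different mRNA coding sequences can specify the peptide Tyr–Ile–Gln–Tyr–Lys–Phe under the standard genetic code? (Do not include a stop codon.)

Tyr: 2 codons.
Ile: 3 codons.
Gln: 2 codons.
Tyr: 2 codons.
Lys: 2 codons.
Phe: 2 codons.
2 × 3 × 2 × 2 × 2 × 2 = 96.

96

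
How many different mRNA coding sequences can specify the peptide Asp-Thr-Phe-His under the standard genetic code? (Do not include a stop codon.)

Asp: 2 codons.
Thr: 4 codons.
Phe: 2 codons.
His: 2 codons.
2 × 4 × 2 × 2 = 32.

32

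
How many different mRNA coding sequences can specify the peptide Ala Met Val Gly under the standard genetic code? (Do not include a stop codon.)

64

Ala: 4 codons.
Met: 1 codon.
Val: 4 codons.
Gly: 4 codons.
4 × 1 × 4 × 4 = 64.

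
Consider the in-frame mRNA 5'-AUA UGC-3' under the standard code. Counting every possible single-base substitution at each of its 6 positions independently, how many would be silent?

3

Codon 1 (AUA, Ile): 2 synonymous substitutions.
Codon 2 (UGC, Cys): 1 synonymous substitution.
Total: 2 + 1 = 3.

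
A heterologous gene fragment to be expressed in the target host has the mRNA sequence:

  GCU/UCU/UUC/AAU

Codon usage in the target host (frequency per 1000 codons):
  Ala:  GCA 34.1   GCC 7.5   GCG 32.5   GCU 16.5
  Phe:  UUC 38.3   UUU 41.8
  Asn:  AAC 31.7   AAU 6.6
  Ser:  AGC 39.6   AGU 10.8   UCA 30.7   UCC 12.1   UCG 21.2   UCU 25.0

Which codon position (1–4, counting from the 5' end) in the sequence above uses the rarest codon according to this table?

Codon 1 GCU (Ala): 16.5 per 1000.
Codon 2 UCU (Ser): 25.0 per 1000.
Codon 3 UUC (Phe): 38.3 per 1000.
Codon 4 AAU (Asn): 6.6 per 1000.
Lowest frequency is 6.6 at codon 4.

4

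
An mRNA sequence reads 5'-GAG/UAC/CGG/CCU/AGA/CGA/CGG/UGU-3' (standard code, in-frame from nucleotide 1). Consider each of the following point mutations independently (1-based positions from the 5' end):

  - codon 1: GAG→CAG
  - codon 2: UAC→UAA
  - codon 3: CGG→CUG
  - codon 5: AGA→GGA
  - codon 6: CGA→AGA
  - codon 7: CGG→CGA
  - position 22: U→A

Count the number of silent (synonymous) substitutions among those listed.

2

Codon 1: GAG (Glu) → CAG (Gln) — missense.
Codon 2: UAC (Tyr) → UAA (Stop) — nonsense.
Codon 3: CGG (Arg) → CUG (Leu) — missense.
Codon 5: AGA (Arg) → GGA (Gly) — missense.
Codon 6: CGA (Arg) → AGA (Arg) — synonymous.
Codon 7: CGG (Arg) → CGA (Arg) — synonymous.
Codon 8: UGU (Cys) → AGU (Ser) — missense.
Synonymous: 2 of 7.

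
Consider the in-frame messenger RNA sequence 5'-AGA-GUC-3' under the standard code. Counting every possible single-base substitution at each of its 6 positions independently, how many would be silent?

Codon 1 (AGA, Arg): 2 synonymous substitutions.
Codon 2 (GUC, Val): 3 synonymous substitutions.
Total: 2 + 3 = 5.

5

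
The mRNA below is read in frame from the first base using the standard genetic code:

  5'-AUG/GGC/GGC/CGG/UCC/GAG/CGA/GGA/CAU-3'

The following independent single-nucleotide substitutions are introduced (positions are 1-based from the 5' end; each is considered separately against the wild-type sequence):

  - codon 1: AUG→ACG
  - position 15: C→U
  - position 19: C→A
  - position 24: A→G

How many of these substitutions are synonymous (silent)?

Codon 1: AUG (Met) → ACG (Thr) — missense.
Codon 5: UCC (Ser) → UCU (Ser) — synonymous.
Codon 7: CGA (Arg) → AGA (Arg) — synonymous.
Codon 8: GGA (Gly) → GGG (Gly) — synonymous.
Synonymous: 3 of 4.

3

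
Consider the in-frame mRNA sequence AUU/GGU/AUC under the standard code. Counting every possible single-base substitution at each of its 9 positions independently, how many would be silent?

7

Codon 1 (AUU, Ile): 2 synonymous substitutions.
Codon 2 (GGU, Gly): 3 synonymous substitutions.
Codon 3 (AUC, Ile): 2 synonymous substitutions.
Total: 2 + 3 + 2 = 7.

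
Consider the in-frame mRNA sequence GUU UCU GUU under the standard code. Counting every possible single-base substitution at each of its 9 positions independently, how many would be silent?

Codon 1 (GUU, Val): 3 synonymous substitutions.
Codon 2 (UCU, Ser): 3 synonymous substitutions.
Codon 3 (GUU, Val): 3 synonymous substitutions.
Total: 3 + 3 + 3 = 9.

9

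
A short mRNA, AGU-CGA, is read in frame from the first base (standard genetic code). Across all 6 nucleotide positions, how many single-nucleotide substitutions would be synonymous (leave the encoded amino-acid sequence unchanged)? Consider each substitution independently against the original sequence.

5

Codon 1 (AGU, Ser): 1 synonymous substitution.
Codon 2 (CGA, Arg): 4 synonymous substitutions.
Total: 1 + 4 = 5.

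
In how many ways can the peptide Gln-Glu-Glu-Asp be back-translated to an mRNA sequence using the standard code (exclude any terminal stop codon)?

16

Gln: 2 codons.
Glu: 2 codons.
Glu: 2 codons.
Asp: 2 codons.
2 × 2 × 2 × 2 = 16.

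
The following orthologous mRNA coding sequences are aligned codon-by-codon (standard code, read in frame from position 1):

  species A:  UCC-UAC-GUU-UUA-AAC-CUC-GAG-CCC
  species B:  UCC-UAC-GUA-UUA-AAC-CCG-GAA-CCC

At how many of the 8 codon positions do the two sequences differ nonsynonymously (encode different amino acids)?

1

Codon 1: UCC Ser / UCC Ser — identical.
Codon 2: UAC Tyr / UAC Tyr — identical.
Codon 3: GUU Val / GUA Val — synonymous.
Codon 4: UUA Leu / UUA Leu — identical.
Codon 5: AAC Asn / AAC Asn — identical.
Codon 6: CUC Leu / CCG Pro — nonsynonymous.
Codon 7: GAG Glu / GAA Glu — synonymous.
Codon 8: CCC Pro / CCC Pro — identical.
Nonsynonymous differences: 1.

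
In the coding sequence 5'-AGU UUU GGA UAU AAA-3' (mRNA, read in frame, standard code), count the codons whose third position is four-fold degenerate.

Codon 1 AGU (Ser): third position 2-fold.
Codon 2 UUU (Phe): third position 2-fold.
Codon 3 GGA (Gly): third position 4-fold.
Codon 4 UAU (Tyr): third position 2-fold.
Codon 5 AAA (Lys): third position 2-fold.
Four-fold degenerate third positions: 1.

1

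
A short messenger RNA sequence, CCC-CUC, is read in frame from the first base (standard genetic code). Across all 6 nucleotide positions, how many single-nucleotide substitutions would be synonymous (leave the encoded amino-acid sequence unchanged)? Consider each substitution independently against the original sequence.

6

Codon 1 (CCC, Pro): 3 synonymous substitutions.
Codon 2 (CUC, Leu): 3 synonymous substitutions.
Total: 3 + 3 = 6.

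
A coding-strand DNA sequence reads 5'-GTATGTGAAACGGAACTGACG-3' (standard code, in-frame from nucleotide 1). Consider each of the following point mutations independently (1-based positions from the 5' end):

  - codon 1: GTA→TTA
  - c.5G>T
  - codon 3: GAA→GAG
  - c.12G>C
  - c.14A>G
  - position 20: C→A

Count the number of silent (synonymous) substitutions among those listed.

Codon 1: GTA (Val) → TTA (Leu) — missense.
Codon 2: TGT (Cys) → TTT (Phe) — missense.
Codon 3: GAA (Glu) → GAG (Glu) — synonymous.
Codon 4: ACG (Thr) → ACC (Thr) — synonymous.
Codon 5: GAA (Glu) → GGA (Gly) — missense.
Codon 7: ACG (Thr) → AAG (Lys) — missense.
Synonymous: 2 of 6.

2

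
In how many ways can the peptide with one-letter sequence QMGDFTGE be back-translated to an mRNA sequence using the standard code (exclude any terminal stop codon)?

1024

Gln: 2 codons.
Met: 1 codon.
Gly: 4 codons.
Asp: 2 codons.
Phe: 2 codons.
Thr: 4 codons.
Gly: 4 codons.
Glu: 2 codons.
2 × 1 × 4 × 2 × 2 × 4 × 4 × 2 = 1024.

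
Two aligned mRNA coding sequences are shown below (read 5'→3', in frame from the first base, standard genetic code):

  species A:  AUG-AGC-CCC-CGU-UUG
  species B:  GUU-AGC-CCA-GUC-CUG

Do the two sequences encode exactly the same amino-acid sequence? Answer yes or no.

Codon 1: AUG Met / GUU Val — nonsynonymous.
Codon 2: AGC Ser / AGC Ser — identical.
Codon 3: CCC Pro / CCA Pro — synonymous.
Codon 4: CGU Arg / GUC Val — nonsynonymous.
Codon 5: UUG Leu / CUG Leu — synonymous.
Nonsynonymous differences: 2 → different protein.

no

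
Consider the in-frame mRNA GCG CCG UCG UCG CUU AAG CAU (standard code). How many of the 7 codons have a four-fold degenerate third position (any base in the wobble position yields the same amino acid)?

Codon 1 GCG (Ala): third position 4-fold.
Codon 2 CCG (Pro): third position 4-fold.
Codon 3 UCG (Ser): third position 4-fold.
Codon 4 UCG (Ser): third position 4-fold.
Codon 5 CUU (Leu): third position 4-fold.
Codon 6 AAG (Lys): third position 2-fold.
Codon 7 CAU (His): third position 2-fold.
Four-fold degenerate third positions: 5.

5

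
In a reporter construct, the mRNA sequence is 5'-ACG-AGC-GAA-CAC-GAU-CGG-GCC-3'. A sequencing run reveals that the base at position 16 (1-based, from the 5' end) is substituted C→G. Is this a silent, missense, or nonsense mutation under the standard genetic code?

Position 16 falls in codon 6: CGG → Arg.
After the substitution the codon is GGG → Gly.
Arg ≠ Gly, so this is a missense mutation.

missense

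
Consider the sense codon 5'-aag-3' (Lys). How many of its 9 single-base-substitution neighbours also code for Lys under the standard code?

1

Position 1: none → 0 synonymous.
Position 2: none → 0 synonymous.
Position 3: AAA → 1 synonymous.
Total: 0 + 0 + 1 = 1.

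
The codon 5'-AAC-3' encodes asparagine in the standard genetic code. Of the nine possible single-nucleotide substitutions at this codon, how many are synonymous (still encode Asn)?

1

Position 1: none → 0 synonymous.
Position 2: none → 0 synonymous.
Position 3: AAT → 1 synonymous.
Total: 0 + 0 + 1 = 1.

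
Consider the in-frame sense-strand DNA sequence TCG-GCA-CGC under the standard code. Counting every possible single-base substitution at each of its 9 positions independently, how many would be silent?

9

Codon 1 (TCG, Ser): 3 synonymous substitutions.
Codon 2 (GCA, Ala): 3 synonymous substitutions.
Codon 3 (CGC, Arg): 3 synonymous substitutions.
Total: 3 + 3 + 3 = 9.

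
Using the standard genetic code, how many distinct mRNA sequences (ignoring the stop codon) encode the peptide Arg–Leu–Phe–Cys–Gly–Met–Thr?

Arg: 6 codons.
Leu: 6 codons.
Phe: 2 codons.
Cys: 2 codons.
Gly: 4 codons.
Met: 1 codon.
Thr: 4 codons.
6 × 6 × 2 × 2 × 4 × 1 × 4 = 2304.

2304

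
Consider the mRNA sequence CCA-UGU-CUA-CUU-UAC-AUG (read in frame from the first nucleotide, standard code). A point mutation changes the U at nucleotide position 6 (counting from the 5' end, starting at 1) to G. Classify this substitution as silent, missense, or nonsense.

Position 6 falls in codon 2: UGU → Cys.
After the substitution the codon is UGG → Trp.
Cys ≠ Trp, so this is a missense mutation.

missense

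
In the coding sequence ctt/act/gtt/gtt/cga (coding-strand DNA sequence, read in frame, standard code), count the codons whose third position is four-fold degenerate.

5

Codon 1 CTT (Leu): third position 4-fold.
Codon 2 ACT (Thr): third position 4-fold.
Codon 3 GTT (Val): third position 4-fold.
Codon 4 GTT (Val): third position 4-fold.
Codon 5 CGA (Arg): third position 4-fold.
Four-fold degenerate third positions: 5.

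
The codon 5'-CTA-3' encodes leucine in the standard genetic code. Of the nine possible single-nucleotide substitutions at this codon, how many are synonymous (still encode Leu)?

Position 1: TTA → 1 synonymous.
Position 2: none → 0 synonymous.
Position 3: CTT, CTC, CTG → 3 synonymous.
Total: 1 + 0 + 3 = 4.

4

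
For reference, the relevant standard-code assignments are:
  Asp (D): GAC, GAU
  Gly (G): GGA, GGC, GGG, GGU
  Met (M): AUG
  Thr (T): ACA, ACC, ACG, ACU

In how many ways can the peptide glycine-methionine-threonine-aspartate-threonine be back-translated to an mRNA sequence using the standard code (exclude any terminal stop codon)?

128

Gly: 4 codons.
Met: 1 codon.
Thr: 4 codons.
Asp: 2 codons.
Thr: 4 codons.
4 × 1 × 4 × 2 × 4 = 128.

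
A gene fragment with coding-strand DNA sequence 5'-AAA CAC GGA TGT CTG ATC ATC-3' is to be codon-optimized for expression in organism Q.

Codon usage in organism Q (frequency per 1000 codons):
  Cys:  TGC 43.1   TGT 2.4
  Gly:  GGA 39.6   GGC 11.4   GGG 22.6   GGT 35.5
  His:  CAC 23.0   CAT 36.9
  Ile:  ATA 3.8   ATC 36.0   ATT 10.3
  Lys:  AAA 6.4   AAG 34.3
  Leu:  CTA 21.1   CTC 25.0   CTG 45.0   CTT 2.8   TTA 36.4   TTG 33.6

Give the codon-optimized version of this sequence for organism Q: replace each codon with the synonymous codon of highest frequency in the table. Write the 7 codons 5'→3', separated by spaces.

AAG CAT GGA TGC CTG ATC ATC

Codon 1 (Lys): best is AAG at 34.3.
Codon 2 (His): best is CAT at 36.9.
Codon 3 (Gly): best is GGA at 39.6.
Codon 4 (Cys): best is TGC at 43.1.
Codon 5 (Leu): best is CTG at 45.0.
Codon 6 (Ile): best is ATC at 36.0.
Codon 7 (Ile): best is ATC at 36.0.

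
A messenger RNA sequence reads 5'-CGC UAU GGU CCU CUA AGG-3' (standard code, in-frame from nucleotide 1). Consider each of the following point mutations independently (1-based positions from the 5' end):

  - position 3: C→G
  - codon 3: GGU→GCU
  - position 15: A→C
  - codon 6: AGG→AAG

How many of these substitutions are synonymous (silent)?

2

Codon 1: CGC (Arg) → CGG (Arg) — synonymous.
Codon 3: GGU (Gly) → GCU (Ala) — missense.
Codon 5: CUA (Leu) → CUC (Leu) — synonymous.
Codon 6: AGG (Arg) → AAG (Lys) — missense.
Synonymous: 2 of 4.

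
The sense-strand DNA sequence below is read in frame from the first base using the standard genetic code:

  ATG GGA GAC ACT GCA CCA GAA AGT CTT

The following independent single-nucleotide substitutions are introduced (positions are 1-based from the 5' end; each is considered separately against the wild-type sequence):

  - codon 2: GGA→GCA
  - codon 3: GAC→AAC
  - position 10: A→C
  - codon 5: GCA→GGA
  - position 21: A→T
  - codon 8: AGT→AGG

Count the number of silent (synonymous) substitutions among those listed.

Codon 2: GGA (Gly) → GCA (Ala) — missense.
Codon 3: GAC (Asp) → AAC (Asn) — missense.
Codon 4: ACT (Thr) → CCT (Pro) — missense.
Codon 5: GCA (Ala) → GGA (Gly) — missense.
Codon 7: GAA (Glu) → GAT (Asp) — missense.
Codon 8: AGT (Ser) → AGG (Arg) — missense.
Synonymous: 0 of 6.

0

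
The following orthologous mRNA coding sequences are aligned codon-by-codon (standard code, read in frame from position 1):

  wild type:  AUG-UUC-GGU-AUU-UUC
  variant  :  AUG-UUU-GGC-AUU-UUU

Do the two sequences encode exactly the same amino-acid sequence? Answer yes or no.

yes

Codon 1: AUG Met / AUG Met — identical.
Codon 2: UUC Phe / UUU Phe — synonymous.
Codon 3: GGU Gly / GGC Gly — synonymous.
Codon 4: AUU Ile / AUU Ile — identical.
Codon 5: UUC Phe / UUU Phe — synonymous.
Nonsynonymous differences: 0 → same protein.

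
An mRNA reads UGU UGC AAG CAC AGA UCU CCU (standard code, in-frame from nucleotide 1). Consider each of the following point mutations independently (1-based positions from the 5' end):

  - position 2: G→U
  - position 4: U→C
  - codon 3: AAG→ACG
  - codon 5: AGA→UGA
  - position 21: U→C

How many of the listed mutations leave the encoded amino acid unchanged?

Codon 1: UGU (Cys) → UUU (Phe) — missense.
Codon 2: UGC (Cys) → CGC (Arg) — missense.
Codon 3: AAG (Lys) → ACG (Thr) — missense.
Codon 5: AGA (Arg) → UGA (Stop) — nonsense.
Codon 7: CCU (Pro) → CCC (Pro) — synonymous.
Synonymous: 1 of 5.

1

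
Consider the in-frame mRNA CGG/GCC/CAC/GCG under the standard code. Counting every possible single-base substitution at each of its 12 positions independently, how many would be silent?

11

Codon 1 (CGG, Arg): 4 synonymous substitutions.
Codon 2 (GCC, Ala): 3 synonymous substitutions.
Codon 3 (CAC, His): 1 synonymous substitution.
Codon 4 (GCG, Ala): 3 synonymous substitutions.
Total: 4 + 3 + 1 + 3 = 11.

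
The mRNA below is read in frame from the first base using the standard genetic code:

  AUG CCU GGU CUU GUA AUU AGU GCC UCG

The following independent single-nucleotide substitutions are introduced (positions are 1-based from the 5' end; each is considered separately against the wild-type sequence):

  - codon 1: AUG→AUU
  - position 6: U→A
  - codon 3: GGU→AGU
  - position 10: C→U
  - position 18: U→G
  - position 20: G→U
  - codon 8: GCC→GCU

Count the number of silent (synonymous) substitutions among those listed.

Codon 1: AUG (Met) → AUU (Ile) — missense.
Codon 2: CCU (Pro) → CCA (Pro) — synonymous.
Codon 3: GGU (Gly) → AGU (Ser) — missense.
Codon 4: CUU (Leu) → UUU (Phe) — missense.
Codon 6: AUU (Ile) → AUG (Met) — missense.
Codon 7: AGU (Ser) → AUU (Ile) — missense.
Codon 8: GCC (Ala) → GCU (Ala) — synonymous.
Synonymous: 2 of 7.

2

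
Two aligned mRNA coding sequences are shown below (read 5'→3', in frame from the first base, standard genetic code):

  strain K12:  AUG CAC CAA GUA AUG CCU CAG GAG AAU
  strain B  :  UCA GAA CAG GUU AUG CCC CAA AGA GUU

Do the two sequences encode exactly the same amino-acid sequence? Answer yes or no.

no

Codon 1: AUG Met / UCA Ser — nonsynonymous.
Codon 2: CAC His / GAA Glu — nonsynonymous.
Codon 3: CAA Gln / CAG Gln — synonymous.
Codon 4: GUA Val / GUU Val — synonymous.
Codon 5: AUG Met / AUG Met — identical.
Codon 6: CCU Pro / CCC Pro — synonymous.
Codon 7: CAG Gln / CAA Gln — synonymous.
Codon 8: GAG Glu / AGA Arg — nonsynonymous.
Codon 9: AAU Asn / GUU Val — nonsynonymous.
Nonsynonymous differences: 4 → different protein.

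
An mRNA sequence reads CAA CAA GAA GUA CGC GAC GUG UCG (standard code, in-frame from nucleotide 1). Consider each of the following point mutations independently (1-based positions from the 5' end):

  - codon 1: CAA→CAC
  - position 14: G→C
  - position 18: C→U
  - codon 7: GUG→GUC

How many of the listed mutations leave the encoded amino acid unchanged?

2

Codon 1: CAA (Gln) → CAC (His) — missense.
Codon 5: CGC (Arg) → CCC (Pro) — missense.
Codon 6: GAC (Asp) → GAU (Asp) — synonymous.
Codon 7: GUG (Val) → GUC (Val) — synonymous.
Synonymous: 2 of 4.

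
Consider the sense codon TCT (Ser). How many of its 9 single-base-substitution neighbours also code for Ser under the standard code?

Position 1: none → 0 synonymous.
Position 2: none → 0 synonymous.
Position 3: TCC, TCA, TCG → 3 synonymous.
Total: 0 + 0 + 3 = 3.

3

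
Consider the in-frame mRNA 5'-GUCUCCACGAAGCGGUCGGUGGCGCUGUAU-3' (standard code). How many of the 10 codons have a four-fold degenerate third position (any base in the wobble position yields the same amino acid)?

8

Codon 1 GUC (Val): third position 4-fold.
Codon 2 UCC (Ser): third position 4-fold.
Codon 3 ACG (Thr): third position 4-fold.
Codon 4 AAG (Lys): third position 2-fold.
Codon 5 CGG (Arg): third position 4-fold.
Codon 6 UCG (Ser): third position 4-fold.
Codon 7 GUG (Val): third position 4-fold.
Codon 8 GCG (Ala): third position 4-fold.
Codon 9 CUG (Leu): third position 4-fold.
Codon 10 UAU (Tyr): third position 2-fold.
Four-fold degenerate third positions: 8.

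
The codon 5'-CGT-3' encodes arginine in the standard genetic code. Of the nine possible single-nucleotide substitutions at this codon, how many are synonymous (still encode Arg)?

Position 1: none → 0 synonymous.
Position 2: none → 0 synonymous.
Position 3: CGC, CGA, CGG → 3 synonymous.
Total: 0 + 0 + 3 = 3.

3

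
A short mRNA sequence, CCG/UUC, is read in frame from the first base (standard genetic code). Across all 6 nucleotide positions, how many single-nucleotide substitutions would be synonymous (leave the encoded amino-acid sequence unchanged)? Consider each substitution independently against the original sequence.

4

Codon 1 (CCG, Pro): 3 synonymous substitutions.
Codon 2 (UUC, Phe): 1 synonymous substitution.
Total: 3 + 1 = 4.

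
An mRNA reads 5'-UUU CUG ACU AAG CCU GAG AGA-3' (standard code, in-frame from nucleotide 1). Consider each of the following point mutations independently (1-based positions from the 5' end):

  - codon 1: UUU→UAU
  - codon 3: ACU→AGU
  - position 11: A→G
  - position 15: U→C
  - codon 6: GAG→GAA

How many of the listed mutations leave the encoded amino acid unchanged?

Codon 1: UUU (Phe) → UAU (Tyr) — missense.
Codon 3: ACU (Thr) → AGU (Ser) — missense.
Codon 4: AAG (Lys) → AGG (Arg) — missense.
Codon 5: CCU (Pro) → CCC (Pro) — synonymous.
Codon 6: GAG (Glu) → GAA (Glu) — synonymous.
Synonymous: 2 of 5.

2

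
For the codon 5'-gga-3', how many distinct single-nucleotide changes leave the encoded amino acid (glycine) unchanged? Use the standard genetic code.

3

Position 1: none → 0 synonymous.
Position 2: none → 0 synonymous.
Position 3: GGU, GGC, GGG → 3 synonymous.
Total: 0 + 0 + 3 = 3.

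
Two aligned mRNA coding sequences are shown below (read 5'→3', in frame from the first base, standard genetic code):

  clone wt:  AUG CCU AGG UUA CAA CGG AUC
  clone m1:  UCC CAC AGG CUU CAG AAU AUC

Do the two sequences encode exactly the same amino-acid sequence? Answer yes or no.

no

Codon 1: AUG Met / UCC Ser — nonsynonymous.
Codon 2: CCU Pro / CAC His — nonsynonymous.
Codon 3: AGG Arg / AGG Arg — identical.
Codon 4: UUA Leu / CUU Leu — synonymous.
Codon 5: CAA Gln / CAG Gln — synonymous.
Codon 6: CGG Arg / AAU Asn — nonsynonymous.
Codon 7: AUC Ile / AUC Ile — identical.
Nonsynonymous differences: 3 → different protein.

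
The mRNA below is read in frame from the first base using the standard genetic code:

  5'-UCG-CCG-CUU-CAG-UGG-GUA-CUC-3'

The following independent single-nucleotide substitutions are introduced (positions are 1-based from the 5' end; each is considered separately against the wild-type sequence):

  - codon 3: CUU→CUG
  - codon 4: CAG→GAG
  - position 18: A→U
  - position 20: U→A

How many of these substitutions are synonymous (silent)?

Codon 3: CUU (Leu) → CUG (Leu) — synonymous.
Codon 4: CAG (Gln) → GAG (Glu) — missense.
Codon 6: GUA (Val) → GUU (Val) — synonymous.
Codon 7: CUC (Leu) → CAC (His) — missense.
Synonymous: 2 of 4.

2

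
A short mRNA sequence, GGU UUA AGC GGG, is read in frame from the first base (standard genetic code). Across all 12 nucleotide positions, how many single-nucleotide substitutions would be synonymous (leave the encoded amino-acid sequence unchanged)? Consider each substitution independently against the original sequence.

Codon 1 (GGU, Gly): 3 synonymous substitutions.
Codon 2 (UUA, Leu): 2 synonymous substitutions.
Codon 3 (AGC, Ser): 1 synonymous substitution.
Codon 4 (GGG, Gly): 3 synonymous substitutions.
Total: 3 + 2 + 1 + 3 = 9.

9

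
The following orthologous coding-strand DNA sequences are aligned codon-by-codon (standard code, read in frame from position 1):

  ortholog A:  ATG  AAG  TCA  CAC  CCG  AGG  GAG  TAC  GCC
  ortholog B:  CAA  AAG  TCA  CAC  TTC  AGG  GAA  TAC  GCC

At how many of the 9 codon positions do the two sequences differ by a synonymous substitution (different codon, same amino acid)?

1

Codon 1: ATG Met / CAA Gln — nonsynonymous.
Codon 2: AAG Lys / AAG Lys — identical.
Codon 3: TCA Ser / TCA Ser — identical.
Codon 4: CAC His / CAC His — identical.
Codon 5: CCG Pro / TTC Phe — nonsynonymous.
Codon 6: AGG Arg / AGG Arg — identical.
Codon 7: GAG Glu / GAA Glu — synonymous.
Codon 8: TAC Tyr / TAC Tyr — identical.
Codon 9: GCC Ala / GCC Ala — identical.
Synonymous differences: 1.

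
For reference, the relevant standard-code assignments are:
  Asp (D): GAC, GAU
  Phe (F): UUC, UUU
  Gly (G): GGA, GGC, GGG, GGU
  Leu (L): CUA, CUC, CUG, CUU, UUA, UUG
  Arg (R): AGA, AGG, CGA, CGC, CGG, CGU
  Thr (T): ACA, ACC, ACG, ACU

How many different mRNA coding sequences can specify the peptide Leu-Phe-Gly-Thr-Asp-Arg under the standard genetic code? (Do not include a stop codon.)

Leu: 6 codons.
Phe: 2 codons.
Gly: 4 codons.
Thr: 4 codons.
Asp: 2 codons.
Arg: 6 codons.
6 × 2 × 4 × 4 × 2 × 6 = 2304.

2304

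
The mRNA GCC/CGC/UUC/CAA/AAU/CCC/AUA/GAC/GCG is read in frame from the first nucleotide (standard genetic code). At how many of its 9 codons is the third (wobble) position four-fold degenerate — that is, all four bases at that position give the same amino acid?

Codon 1 GCC (Ala): third position 4-fold.
Codon 2 CGC (Arg): third position 4-fold.
Codon 3 UUC (Phe): third position 2-fold.
Codon 4 CAA (Gln): third position 2-fold.
Codon 5 AAU (Asn): third position 2-fold.
Codon 6 CCC (Pro): third position 4-fold.
Codon 7 AUA (Ile): third position 3-fold.
Codon 8 GAC (Asp): third position 2-fold.
Codon 9 GCG (Ala): third position 4-fold.
Four-fold degenerate third positions: 4.

4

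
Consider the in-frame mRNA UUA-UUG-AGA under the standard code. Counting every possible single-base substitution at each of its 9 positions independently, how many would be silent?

Codon 1 (UUA, Leu): 2 synonymous substitutions.
Codon 2 (UUG, Leu): 2 synonymous substitutions.
Codon 3 (AGA, Arg): 2 synonymous substitutions.
Total: 2 + 2 + 2 = 6.

6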